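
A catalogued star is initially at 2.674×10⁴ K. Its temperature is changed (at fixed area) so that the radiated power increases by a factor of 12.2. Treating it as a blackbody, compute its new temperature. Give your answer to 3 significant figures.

P ∝ T⁴, so T₂/T₁ = (P₂/P₁)^(1/4) = (12.2)^(1/4) = 1.86892.
T₂ = 2.674×10⁴ × 1.86892 = 5.00×10⁴ K.

T₂ ≈ 5.00×10⁴ K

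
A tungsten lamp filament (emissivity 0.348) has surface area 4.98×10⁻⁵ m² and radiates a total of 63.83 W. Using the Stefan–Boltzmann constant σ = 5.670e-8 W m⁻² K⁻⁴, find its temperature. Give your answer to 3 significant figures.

T ≈ 2.84×10³ K

Area A = 4.98×10⁻⁵ m².
P = εσAT⁴ ⇒ T = (P/(εσA))^(1/4) = (63.83/(0.348×5.670×10⁻⁸×4.98×10⁻⁵))^(1/4) = 2.84×10³ K.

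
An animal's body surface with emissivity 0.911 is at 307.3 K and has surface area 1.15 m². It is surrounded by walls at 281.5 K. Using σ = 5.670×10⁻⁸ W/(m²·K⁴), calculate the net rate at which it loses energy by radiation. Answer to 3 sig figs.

Net loss ≈ 157 W

Area A = 1.15 m².
Net radiated power P_net = εσA(T⁴ − T₀⁴) = 0.911×5.670×10⁻⁸×1.15×(307.3⁴ − 281.5⁴).
T⁴ − T₀⁴ = 8.91765×10⁹ − 6.27933×10⁹ = 2.63832×10⁹ K⁴, so P_net = 157 W.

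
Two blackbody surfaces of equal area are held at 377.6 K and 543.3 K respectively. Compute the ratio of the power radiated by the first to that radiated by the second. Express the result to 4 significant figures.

With equal areas, P₁/P₂ = (T₁/T₂)⁴ = (377.6/543.3)⁴ = 0.2333.

P₁/P₂ ≈ 0.2333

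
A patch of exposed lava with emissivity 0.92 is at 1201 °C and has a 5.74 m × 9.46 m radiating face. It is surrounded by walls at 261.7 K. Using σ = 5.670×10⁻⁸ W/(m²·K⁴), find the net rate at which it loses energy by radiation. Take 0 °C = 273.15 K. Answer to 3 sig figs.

Net loss ≈ 1.34×10⁷ W

T = 1201 °C + 273.15 = 1474.15 K.
Area A = 5.74 × 9.46 = 54.3004 m².
Net radiated power P_net = εσA(T⁴ − T₀⁴) = 0.92×5.670×10⁻⁸×54.3004×(1474.15⁴ − 261.7⁴).
T⁴ − T₀⁴ = 4.72244×10¹² − 4.69045×10⁹ = 4.71775×10¹² K⁴, so P_net = 1.34×10⁷ W.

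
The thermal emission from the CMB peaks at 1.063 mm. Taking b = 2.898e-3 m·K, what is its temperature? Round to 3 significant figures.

Wien's law gives T = b/λ_max = (2.898×10⁻³ m·K)/(1.063×10⁻³ m) = 2.73 K.

T ≈ 2.73 K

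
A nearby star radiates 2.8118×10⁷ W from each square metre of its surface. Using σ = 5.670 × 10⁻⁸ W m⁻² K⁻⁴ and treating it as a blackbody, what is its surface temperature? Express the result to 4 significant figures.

I = σT⁴, so T = (I/σ)^(1/4) = (2.8118×10⁷/(5.670×10⁻⁸))^(1/4) = 4719 K.

T ≈ 4719 K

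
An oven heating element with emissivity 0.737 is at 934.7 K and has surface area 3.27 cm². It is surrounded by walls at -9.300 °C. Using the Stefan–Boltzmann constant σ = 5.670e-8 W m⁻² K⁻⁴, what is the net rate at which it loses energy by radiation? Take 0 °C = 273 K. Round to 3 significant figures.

Surroundings: T = -9.300 °C + 273 = 263.700 K.
Area A = 3.27 cm² = 3.27×10⁻⁴ m².
Net radiated power P_net = εσA(T⁴ − T₀⁴) = 0.737×5.670×10⁻⁸×3.27×10⁻⁴×(934.7⁴ − 263.700⁴).
T⁴ − T₀⁴ = 7.63289×10¹¹ − 4.83549×10⁹ = 7.58454×10¹¹ K⁴, so P_net = 10.4 W.

Net loss ≈ 10.4 W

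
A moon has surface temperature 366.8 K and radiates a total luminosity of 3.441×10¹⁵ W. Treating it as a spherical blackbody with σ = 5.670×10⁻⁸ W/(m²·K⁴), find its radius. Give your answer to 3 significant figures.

L = 4πR²σT⁴ ⇒ R = √(L/(4πσT⁴)).
σT⁴ = 1026.36 W/m², so R = √(3.441×10¹⁵/(4π×1026.36)) = 5.17×10⁵ m.

R ≈ 5.17×10⁵ m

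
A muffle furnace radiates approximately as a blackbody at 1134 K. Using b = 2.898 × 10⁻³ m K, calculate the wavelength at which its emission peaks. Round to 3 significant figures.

λ_max ≈ 2.56×10³ nm

Wien's displacement law: λ_max = b/T = (2.898×10⁻³ m·K)/(1134 K) = 2.556×10⁻⁶ m.
That is 2.56×10³ nm, in the infrared range.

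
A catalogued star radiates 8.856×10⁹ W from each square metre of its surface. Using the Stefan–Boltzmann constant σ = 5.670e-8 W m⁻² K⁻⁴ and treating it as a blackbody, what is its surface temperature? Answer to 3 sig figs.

I = σT⁴, so T = (I/σ)^(1/4) = (8.856×10⁹/(5.670×10⁻⁸))^(1/4) = 1.99×10⁴ K.

T ≈ 1.99×10⁴ K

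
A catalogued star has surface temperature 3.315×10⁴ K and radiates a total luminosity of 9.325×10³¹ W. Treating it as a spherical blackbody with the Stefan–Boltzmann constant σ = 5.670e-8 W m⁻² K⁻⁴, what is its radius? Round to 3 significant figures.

R ≈ 1.04×10¹⁰ m

L = 4πR²σT⁴ ⇒ R = √(L/(4πσT⁴)).
σT⁴ = 6.84727×10¹⁰ W/m², so R = √(9.325×10³¹/(4π×6.84727×10¹⁰)) = 1.04×10¹⁰ m.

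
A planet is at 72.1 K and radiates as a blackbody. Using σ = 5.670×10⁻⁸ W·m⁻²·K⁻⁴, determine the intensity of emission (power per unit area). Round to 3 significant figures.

Stefan–Boltzmann: I = σT⁴ = 5.670×10⁻⁸ × (72.1)⁴ = 1.53 W/m².

I ≈ 1.53 W/m²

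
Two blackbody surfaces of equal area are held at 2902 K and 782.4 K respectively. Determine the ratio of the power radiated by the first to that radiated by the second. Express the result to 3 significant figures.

P₁/P₂ ≈ 189

With equal areas, P₁/P₂ = (T₁/T₂)⁴ = (2902/782.4)⁴ = 189.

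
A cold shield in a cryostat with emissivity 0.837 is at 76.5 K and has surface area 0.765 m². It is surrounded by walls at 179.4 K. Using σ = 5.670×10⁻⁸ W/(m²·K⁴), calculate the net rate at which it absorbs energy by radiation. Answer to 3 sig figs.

Area A = 0.765 m².
Net radiated power P_net = εσA(T⁴ − T₀⁴) = 0.837×5.670×10⁻⁸×0.765×(76.5⁴ − 179.4⁴).
T⁴ − T₀⁴ = 3.42488×10⁷ − 1.03583×10⁹ = -1.00158×10⁹ K⁴, so P_net = -36.4 W — negative, meaning a net gain of 36.4 W.

Net gain ≈ 36.4 W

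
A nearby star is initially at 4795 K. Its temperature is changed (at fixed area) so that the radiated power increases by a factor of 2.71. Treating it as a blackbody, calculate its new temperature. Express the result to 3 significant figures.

T₂ ≈ 6.15×10³ K

P ∝ T⁴, so T₂/T₁ = (P₂/P₁)^(1/4) = (2.71)^(1/4) = 1.28305.
T₂ = 4795 × 1.28305 = 6.15×10³ K.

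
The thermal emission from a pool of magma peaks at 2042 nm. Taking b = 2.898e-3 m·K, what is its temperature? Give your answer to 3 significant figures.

T ≈ 1.42×10³ K

Wien's law gives T = b/λ_max = (2.898×10⁻³ m·K)/(2.042×10⁻⁶ m) = 1.42×10³ K.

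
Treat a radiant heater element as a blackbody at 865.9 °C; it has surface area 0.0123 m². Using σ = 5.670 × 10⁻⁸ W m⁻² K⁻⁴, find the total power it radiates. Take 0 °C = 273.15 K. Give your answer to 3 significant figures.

P ≈ 1.17×10³ W

T = 865.9 °C + 273.15 = 1139.05 K.
Area A = 0.0123 m².
P = σAT⁴ = 5.670×10⁻⁸ × 0.0123 × (1139.05)⁴ = 1.17×10³ W.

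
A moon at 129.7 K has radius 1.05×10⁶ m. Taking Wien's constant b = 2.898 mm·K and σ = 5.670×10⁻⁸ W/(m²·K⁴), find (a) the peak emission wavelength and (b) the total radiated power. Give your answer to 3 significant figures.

(a) λ_max = b/T = 2.898×10⁻³/129.7 = 2.234×10⁻⁵ m = 22.3 μm.
Surface area A = 4πR² = 4π(1.05×10⁶ m)² = 1.38544×10¹³ m².
(b) P = σAT⁴ = 5.670×10⁻⁸×1.38544×10¹³×(129.7)⁴ = 2.22×10¹⁴ W.

λ_max ≈ 22.3 μm; P ≈ 2.22×10¹⁴ W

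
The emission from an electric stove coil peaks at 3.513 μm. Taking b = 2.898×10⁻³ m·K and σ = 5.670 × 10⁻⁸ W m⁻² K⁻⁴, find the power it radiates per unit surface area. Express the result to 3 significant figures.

Wien's law: T = b/λ_max = 2.898×10⁻³/3.513×10⁻⁶ = 824.936 K.
Then I = σT⁴ = 5.670×10⁻⁸×(824.936)⁴ = 2.63×10⁴ W/m².

I ≈ 2.63×10⁴ W/m²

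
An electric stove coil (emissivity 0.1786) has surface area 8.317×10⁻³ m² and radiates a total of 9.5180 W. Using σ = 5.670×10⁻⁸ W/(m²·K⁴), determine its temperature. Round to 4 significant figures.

T ≈ 579.8 K

Area A = 8.317×10⁻³ m².
P = εσAT⁴ ⇒ T = (P/(εσA))^(1/4) = (9.5180/(0.1786×5.670×10⁻⁸×8.317×10⁻³))^(1/4) = 579.8 K.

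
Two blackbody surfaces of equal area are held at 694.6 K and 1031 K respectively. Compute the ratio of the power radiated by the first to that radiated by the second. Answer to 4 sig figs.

With equal areas, P₁/P₂ = (T₁/T₂)⁴ = (694.6/1031)⁴ = 0.2060.

P₁/P₂ ≈ 0.2060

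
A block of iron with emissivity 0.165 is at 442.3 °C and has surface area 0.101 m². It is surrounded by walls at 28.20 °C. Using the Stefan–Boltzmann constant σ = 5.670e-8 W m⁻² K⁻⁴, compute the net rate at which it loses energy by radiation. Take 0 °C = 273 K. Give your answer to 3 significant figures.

Net loss ≈ 240 W

T = 442.3 °C + 273 = 715.3 K.
Surroundings: T = 28.20 °C + 273 = 301.20 K.
Area A = 0.101 m².
Net radiated power P_net = εσA(T⁴ − T₀⁴) = 0.165×5.670×10⁻⁸×0.101×(715.3⁴ − 301.20⁴).
T⁴ − T₀⁴ = 2.61790×10¹¹ − 8.23038×10⁹ = 2.53560×10¹¹ K⁴, so P_net = 240 W.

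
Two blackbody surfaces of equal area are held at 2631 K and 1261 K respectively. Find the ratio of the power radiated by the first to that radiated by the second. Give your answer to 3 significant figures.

With equal areas, P₁/P₂ = (T₁/T₂)⁴ = (2631/1261)⁴ = 19.0.

P₁/P₂ ≈ 19.0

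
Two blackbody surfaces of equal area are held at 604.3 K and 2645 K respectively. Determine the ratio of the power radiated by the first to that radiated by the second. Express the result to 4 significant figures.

With equal areas, P₁/P₂ = (T₁/T₂)⁴ = (604.3/2645)⁴ = 2.725×10⁻³.

P₁/P₂ ≈ 2.725×10⁻³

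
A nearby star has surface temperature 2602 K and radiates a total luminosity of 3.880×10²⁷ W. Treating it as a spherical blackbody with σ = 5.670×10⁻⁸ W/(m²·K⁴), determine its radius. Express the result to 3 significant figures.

R ≈ 1.09×10¹⁰ m

L = 4πR²σT⁴ ⇒ R = √(L/(4πσT⁴)).
σT⁴ = 2.59904×10⁶ W/m², so R = √(3.880×10²⁷/(4π×2.59904×10⁶)) = 1.09×10¹⁰ m.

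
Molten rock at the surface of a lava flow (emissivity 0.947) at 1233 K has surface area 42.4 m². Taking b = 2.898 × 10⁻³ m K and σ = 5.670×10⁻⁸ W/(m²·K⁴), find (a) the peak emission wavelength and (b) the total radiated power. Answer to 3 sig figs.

(a) λ_max = b/T = 2.898×10⁻³/1233 = 2.350×10⁻⁶ m = 2.35×10³ nm.
Area A = 42.4 m².
(b) P = εσAT⁴ = 0.947×5.670×10⁻⁸×42.4×(1233)⁴ = 5.26×10⁶ W.

λ_max ≈ 2.35×10³ nm; P ≈ 5.26×10⁶ W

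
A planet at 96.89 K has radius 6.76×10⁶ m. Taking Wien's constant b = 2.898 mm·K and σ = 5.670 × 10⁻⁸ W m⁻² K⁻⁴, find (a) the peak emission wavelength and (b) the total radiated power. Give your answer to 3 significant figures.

(a) λ_max = b/T = 2.898×10⁻³/96.89 = 2.991×10⁻⁵ m = 29.9 μm.
Surface area A = 4πR² = 4π(6.76×10⁶ m)² = 5.74253×10¹⁴ m².
(b) P = σAT⁴ = 5.670×10⁻⁸×5.74253×10¹⁴×(96.89)⁴ = 2.87×10¹⁵ W.

λ_max ≈ 29.9 μm; P ≈ 2.87×10¹⁵ W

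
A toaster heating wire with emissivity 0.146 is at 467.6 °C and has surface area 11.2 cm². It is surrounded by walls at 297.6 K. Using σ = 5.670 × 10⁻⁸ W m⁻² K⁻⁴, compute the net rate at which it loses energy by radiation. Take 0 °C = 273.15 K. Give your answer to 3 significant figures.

T = 467.6 °C + 273.15 = 740.75 K.
Area A = 11.2 cm² = 1.12×10⁻³ m².
Net radiated power P_net = εσA(T⁴ − T₀⁴) = 0.146×5.670×10⁻⁸×1.12×10⁻³×(740.75⁴ − 297.6⁴).
T⁴ − T₀⁴ = 3.01083×10¹¹ − 7.84389×10⁹ = 2.93239×10¹¹ K⁴, so P_net = 2.72 W.

Net loss ≈ 2.72 W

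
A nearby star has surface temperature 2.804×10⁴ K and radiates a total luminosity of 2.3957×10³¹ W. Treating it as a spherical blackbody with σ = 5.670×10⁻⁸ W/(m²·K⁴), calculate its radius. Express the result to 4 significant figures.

R ≈ 7.375×10⁹ m

L = 4πR²σT⁴ ⇒ R = √(L/(4πσT⁴)).
σT⁴ = 3.50506×10¹⁰ W/m², so R = √(2.3957×10³¹/(4π×3.50506×10¹⁰)) = 7.375×10⁹ m.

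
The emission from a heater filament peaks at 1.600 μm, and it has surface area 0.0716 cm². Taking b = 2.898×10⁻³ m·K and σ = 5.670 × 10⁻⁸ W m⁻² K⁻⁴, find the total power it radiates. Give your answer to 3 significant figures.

Wien's law: T = b/λ_max = 2.898×10⁻³/1.600×10⁻⁶ = 1811.25 K.
Area A = 0.0716 cm² = 7.16×10⁻⁶ m².
Then P = σAT⁴ = 5.670×10⁻⁸×7.16×10⁻⁶×(1811.25)⁴ = 4.37 W.

P ≈ 4.37 W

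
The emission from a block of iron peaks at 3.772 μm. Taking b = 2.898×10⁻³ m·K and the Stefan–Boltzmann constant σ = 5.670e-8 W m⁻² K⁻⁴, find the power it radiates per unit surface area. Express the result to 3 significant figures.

I ≈ 1.98×10⁴ W/m²

Wien's law: T = b/λ_max = 2.898×10⁻³/3.772×10⁻⁶ = 768.293 K.
Then I = σT⁴ = 5.670×10⁻⁸×(768.293)⁴ = 1.98×10⁴ W/m².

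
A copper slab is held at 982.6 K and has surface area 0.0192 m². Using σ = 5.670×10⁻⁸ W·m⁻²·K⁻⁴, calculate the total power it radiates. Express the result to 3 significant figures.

P ≈ 1.01×10³ W

Area A = 0.0192 m².
P = σAT⁴ = 5.670×10⁻⁸ × 0.0192 × (982.6)⁴ = 1.01×10³ W.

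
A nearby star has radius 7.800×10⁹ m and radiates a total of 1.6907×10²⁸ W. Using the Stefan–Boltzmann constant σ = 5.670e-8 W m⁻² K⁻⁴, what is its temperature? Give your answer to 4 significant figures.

T ≈ 4444 K

Surface area A = 4πR² = 4π(7.800×10⁹ m)² = 7.64538×10²⁰ m².
P = σAT⁴ ⇒ T = (P/(σA))^(1/4) = (1.6907×10²⁸/(5.670×10⁻⁸×7.64538×10²⁰))^(1/4) = 4444 K.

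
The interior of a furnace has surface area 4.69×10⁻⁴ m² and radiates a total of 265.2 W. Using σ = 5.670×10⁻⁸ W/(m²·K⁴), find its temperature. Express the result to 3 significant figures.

T ≈ 1.78×10³ K

Area A = 4.69×10⁻⁴ m².
P = σAT⁴ ⇒ T = (P/(σA))^(1/4) = (265.2/(5.670×10⁻⁸×4.69×10⁻⁴))^(1/4) = 1.78×10³ K.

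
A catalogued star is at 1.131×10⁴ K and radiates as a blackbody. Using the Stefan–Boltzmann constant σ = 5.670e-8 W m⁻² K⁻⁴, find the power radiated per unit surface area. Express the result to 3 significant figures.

Stefan–Boltzmann: I = σT⁴ = 5.670×10⁻⁸ × (1.131×10⁴)⁴ = 9.28×10⁸ W/m².

I ≈ 9.28×10⁸ W/m²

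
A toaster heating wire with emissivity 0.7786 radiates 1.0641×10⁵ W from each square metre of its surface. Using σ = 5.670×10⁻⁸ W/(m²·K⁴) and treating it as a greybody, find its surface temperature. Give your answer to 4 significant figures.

T ≈ 1246 K

I = εσT⁴, so T = (I/εσ)^(1/4) = (1.0641×10⁵/(0.7786×5.670×10⁻⁸))^(1/4) = 1246 K.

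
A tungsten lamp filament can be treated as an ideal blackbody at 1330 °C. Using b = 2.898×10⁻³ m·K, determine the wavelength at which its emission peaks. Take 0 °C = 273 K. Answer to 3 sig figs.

λ_max ≈ 1.81 μm

T = 1330 °C + 273 = 1603 K.
Wien's displacement law: λ_max = b/T = (2.898×10⁻³ m·K)/(1603 K) = 1.808×10⁻⁶ m.
That is 1.81 μm, in the infrared range.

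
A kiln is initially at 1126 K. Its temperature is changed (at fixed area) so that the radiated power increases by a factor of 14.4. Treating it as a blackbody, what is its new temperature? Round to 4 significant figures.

T₂ ≈ 2193 K

P ∝ T⁴, so T₂/T₁ = (P₂/P₁)^(1/4) = (14.4)^(1/4) = 1.94801.
T₂ = 1126 × 1.94801 = 2193 K.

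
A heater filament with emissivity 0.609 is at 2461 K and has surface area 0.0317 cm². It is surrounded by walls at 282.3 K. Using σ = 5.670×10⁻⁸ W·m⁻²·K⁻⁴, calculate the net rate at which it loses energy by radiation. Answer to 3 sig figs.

Area A = 0.0317 cm² = 3.17×10⁻⁶ m².
Net radiated power P_net = εσA(T⁴ − T₀⁴) = 0.609×5.670×10⁻⁸×3.17×10⁻⁶×(2461⁴ − 282.3⁴).
T⁴ − T₀⁴ = 3.66814×10¹³ − 6.35102×10⁹ = 3.66750×10¹³ K⁴, so P_net = 4.01 W.

Net loss ≈ 4.01 W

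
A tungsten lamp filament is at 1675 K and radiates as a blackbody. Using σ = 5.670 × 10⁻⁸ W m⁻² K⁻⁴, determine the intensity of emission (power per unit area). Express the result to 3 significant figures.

I ≈ 4.46×10⁵ W/m²

Stefan–Boltzmann: I = σT⁴ = 5.670×10⁻⁸ × (1675)⁴ = 4.46×10⁵ W/m².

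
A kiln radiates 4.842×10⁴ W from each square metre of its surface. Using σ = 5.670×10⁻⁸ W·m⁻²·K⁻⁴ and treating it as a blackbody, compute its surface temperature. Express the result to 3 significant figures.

I = σT⁴, so T = (I/σ)^(1/4) = (4.842×10⁴/(5.670×10⁻⁸))^(1/4) = 961 K.

T ≈ 961 K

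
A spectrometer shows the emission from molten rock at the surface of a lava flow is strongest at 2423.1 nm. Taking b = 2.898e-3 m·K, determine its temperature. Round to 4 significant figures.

Wien's law gives T = b/λ_max = (2.898×10⁻³ m·K)/(2.4231×10⁻⁶ m) = 1196 K.

T ≈ 1196 K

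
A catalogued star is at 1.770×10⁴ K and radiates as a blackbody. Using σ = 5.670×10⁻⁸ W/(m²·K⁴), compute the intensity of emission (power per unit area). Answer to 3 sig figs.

Stefan–Boltzmann: I = σT⁴ = 5.670×10⁻⁸ × (1.770×10⁴)⁴ = 5.57×10⁹ W/m².

I ≈ 5.57×10⁹ W/m²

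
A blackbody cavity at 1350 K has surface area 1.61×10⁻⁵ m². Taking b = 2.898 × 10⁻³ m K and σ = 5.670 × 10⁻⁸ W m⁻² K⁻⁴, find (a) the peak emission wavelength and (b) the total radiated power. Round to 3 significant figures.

λ_max ≈ 2.15 μm; P ≈ 3.03 W

(a) λ_max = b/T = 2.898×10⁻³/1350 = 2.147×10⁻⁶ m = 2.15 μm.
Area A = 1.61×10⁻⁵ m².
(b) P = σAT⁴ = 5.670×10⁻⁸×1.61×10⁻⁵×(1350)⁴ = 3.03 W.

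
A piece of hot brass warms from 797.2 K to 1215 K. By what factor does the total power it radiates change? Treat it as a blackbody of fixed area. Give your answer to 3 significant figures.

P ∝ T⁴, so P₂/P₁ = (T₂/T₁)⁴ = (1215/797.2)⁴ = (1.52408)⁴ = 5.40.

P₂/P₁ ≈ 5.40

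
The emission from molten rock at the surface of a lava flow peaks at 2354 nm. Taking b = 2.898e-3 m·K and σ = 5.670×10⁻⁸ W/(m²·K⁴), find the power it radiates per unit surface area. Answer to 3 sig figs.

I ≈ 1.30×10⁵ W/m²

Wien's law: T = b/λ_max = 2.898×10⁻³/2.354×10⁻⁶ = 1231.10 K.
Then I = σT⁴ = 5.670×10⁻⁸×(1231.10)⁴ = 1.30×10⁵ W/m².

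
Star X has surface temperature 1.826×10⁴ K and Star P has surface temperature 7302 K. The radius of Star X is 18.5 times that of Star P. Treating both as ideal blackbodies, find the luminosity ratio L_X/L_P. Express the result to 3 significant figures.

L_X/L_P ≈ 1.34×10⁴

L ∝ R²T⁴, so L_X/L_P = (R_X/R_P)²(T_X/T_P)⁴ = (18.5)² × (1.826×10⁴/7302)⁴ = 342.25 × 39.1053 = 1.34×10⁴.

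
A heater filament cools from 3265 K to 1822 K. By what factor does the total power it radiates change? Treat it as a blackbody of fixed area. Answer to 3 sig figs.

P₂/P₁ ≈ 0.0970

P ∝ T⁴, so P₂/P₁ = (T₂/T₁)⁴ = (1822/3265)⁴ = (0.558040)⁴ = 0.0970.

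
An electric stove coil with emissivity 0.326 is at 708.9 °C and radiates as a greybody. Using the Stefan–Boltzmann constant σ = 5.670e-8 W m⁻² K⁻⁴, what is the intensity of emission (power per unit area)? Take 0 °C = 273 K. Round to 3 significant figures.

T = 708.9 °C + 273 = 981.9 K.
Stefan–Boltzmann: I = εσT⁴ = 0.326 × 5.670×10⁻⁸ × (981.9)⁴ = 1.72×10⁴ W/m².

I ≈ 1.72×10⁴ W/m²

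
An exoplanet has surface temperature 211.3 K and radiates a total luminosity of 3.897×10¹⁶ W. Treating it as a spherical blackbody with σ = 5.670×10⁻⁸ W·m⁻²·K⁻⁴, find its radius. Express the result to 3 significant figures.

L = 4πR²σT⁴ ⇒ R = √(L/(4πσT⁴)).
σT⁴ = 113.027 W/m², so R = √(3.897×10¹⁶/(4π×113.027)) = 5.24×10⁶ m.

R ≈ 5.24×10⁶ m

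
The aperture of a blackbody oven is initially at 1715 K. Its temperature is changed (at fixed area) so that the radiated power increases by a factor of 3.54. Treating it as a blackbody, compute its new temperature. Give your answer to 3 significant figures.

P ∝ T⁴, so T₂/T₁ = (P₂/P₁)^(1/4) = (3.54)^(1/4) = 1.37167.
T₂ = 1715 × 1.37167 = 2.35×10³ K.

T₂ ≈ 2.35×10³ K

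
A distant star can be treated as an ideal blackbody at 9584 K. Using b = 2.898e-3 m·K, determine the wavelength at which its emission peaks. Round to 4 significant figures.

Wien's displacement law: λ_max = b/T = (2.898×10⁻³ m·K)/(9584 K) = 3.0238×10⁻⁷ m.
That is 0.3024 μm, in the ultraviolet range.

λ_max ≈ 0.3024 μm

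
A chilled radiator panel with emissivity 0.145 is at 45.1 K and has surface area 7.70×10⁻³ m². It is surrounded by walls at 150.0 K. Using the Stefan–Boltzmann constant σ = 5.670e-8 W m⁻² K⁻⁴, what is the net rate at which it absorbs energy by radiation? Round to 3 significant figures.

Net gain ≈ 0.0318 W

Area A = 7.70×10⁻³ m².
Net radiated power P_net = εσA(T⁴ − T₀⁴) = 0.145×5.670×10⁻⁸×7.70×10⁻³×(45.1⁴ − 150.0⁴).
T⁴ − T₀⁴ = 4.13720×10⁶ − 5.06250×10⁸ = -5.02113×10⁸ K⁴, so P_net = -0.0318 W — negative, meaning a net gain of 0.0318 W.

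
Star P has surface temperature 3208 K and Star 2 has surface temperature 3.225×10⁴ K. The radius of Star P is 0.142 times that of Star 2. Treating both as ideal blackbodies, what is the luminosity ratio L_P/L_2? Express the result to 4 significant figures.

L ∝ R²T⁴, so L_P/L_2 = (R_P/R_2)²(T_P/T_2)⁴ = (0.142)² × (3208/3.225×10⁴)⁴ = 0.020164 × 9.79081×10⁻⁵ = 1.974×10⁻⁶.

L_P/L_2 ≈ 1.974×10⁻⁶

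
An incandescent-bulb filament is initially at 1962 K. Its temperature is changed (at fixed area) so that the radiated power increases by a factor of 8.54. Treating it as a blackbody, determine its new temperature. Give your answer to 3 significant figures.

P ∝ T⁴, so T₂/T₁ = (P₂/P₁)^(1/4) = (8.54)^(1/4) = 1.70948.
T₂ = 1962 × 1.70948 = 3.35×10³ K.

T₂ ≈ 3.35×10³ K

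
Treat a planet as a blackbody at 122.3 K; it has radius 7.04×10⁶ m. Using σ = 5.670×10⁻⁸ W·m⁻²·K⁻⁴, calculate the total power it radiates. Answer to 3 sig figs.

P ≈ 7.90×10¹⁵ W

Surface area A = 4πR² = 4π(7.04×10⁶ m)² = 6.22809×10¹⁴ m².
P = σAT⁴ = 5.670×10⁻⁸ × 6.22809×10¹⁴ × (122.3)⁴ = 7.90×10¹⁵ W.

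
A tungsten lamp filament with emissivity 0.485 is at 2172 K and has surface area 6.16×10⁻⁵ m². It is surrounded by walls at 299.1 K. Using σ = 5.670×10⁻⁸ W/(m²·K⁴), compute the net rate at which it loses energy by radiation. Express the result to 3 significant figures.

Area A = 6.16×10⁻⁵ m².
Net radiated power P_net = εσA(T⁴ − T₀⁴) = 0.485×5.670×10⁻⁸×6.16×10⁻⁵×(2172⁴ − 299.1⁴).
T⁴ − T₀⁴ = 2.22556×10¹³ − 8.00324×10⁹ = 2.22476×10¹³ K⁴, so P_net = 37.7 W.

Net loss ≈ 37.7 W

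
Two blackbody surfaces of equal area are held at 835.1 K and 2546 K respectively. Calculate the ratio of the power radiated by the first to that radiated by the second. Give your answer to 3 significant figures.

With equal areas, P₁/P₂ = (T₁/T₂)⁴ = (835.1/2546)⁴ = 0.0116.

P₁/P₂ ≈ 0.0116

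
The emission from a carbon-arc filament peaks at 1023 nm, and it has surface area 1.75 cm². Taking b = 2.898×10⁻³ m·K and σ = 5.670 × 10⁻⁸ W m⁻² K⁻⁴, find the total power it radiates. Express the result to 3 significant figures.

P ≈ 639 W

Wien's law: T = b/λ_max = 2.898×10⁻³/1.023×10⁻⁶ = 2832.84 K.
Area A = 1.75 cm² = 1.75×10⁻⁴ m².
Then P = σAT⁴ = 5.670×10⁻⁸×1.75×10⁻⁴×(2832.84)⁴ = 639 W.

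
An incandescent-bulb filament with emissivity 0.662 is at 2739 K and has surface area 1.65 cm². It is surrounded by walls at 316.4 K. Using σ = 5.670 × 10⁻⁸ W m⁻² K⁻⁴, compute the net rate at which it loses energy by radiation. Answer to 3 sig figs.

Area A = 1.65 cm² = 1.65×10⁻⁴ m².
Net radiated power P_net = εσA(T⁴ − T₀⁴) = 0.662×5.670×10⁻⁸×1.65×10⁻⁴×(2739⁴ − 316.4⁴).
T⁴ − T₀⁴ = 5.62818×10¹³ − 1.00218×10¹⁰ = 5.62718×10¹³ K⁴, so P_net = 349 W.

Net loss ≈ 349 W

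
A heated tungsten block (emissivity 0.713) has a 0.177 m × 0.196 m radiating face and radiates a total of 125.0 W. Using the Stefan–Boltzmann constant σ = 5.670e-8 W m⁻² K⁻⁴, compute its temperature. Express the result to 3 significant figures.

Area A = 0.177 × 0.196 = 0.034692 m².
P = εσAT⁴ ⇒ T = (P/(εσA))^(1/4) = (125.0/(0.713×5.670×10⁻⁸×0.034692))^(1/4) = 546 K.

T ≈ 546 K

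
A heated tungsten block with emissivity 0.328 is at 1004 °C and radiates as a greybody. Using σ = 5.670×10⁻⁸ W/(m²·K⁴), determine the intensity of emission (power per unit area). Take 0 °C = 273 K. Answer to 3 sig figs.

T = 1004 °C + 273 = 1277 K.
Stefan–Boltzmann: I = εσT⁴ = 0.328 × 5.670×10⁻⁸ × (1277)⁴ = 4.95×10⁴ W/m².

I ≈ 4.95×10⁴ W/m²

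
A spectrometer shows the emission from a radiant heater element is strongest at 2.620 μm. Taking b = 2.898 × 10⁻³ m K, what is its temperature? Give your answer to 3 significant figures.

Wien's law gives T = b/λ_max = (2.898×10⁻³ m·K)/(2.620×10⁻⁶ m) = 1.11×10³ K.

T ≈ 1.11×10³ K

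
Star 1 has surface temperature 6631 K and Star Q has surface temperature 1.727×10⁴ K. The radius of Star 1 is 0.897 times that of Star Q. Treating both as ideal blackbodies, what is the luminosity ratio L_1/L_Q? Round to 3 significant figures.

L ∝ R²T⁴, so L_1/L_Q = (R_1/R_Q)²(T_1/T_Q)⁴ = (0.897)² × (6631/1.727×10⁴)⁴ = 0.804609 × 0.0217344 = 0.0175.

L_1/L_Q ≈ 0.0175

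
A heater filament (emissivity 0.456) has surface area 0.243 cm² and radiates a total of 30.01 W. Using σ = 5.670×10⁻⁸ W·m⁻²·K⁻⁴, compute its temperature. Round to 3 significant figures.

Area A = 0.243 cm² = 2.43×10⁻⁵ m².
P = εσAT⁴ ⇒ T = (P/(εσA))^(1/4) = (30.01/(0.456×5.670×10⁻⁸×2.43×10⁻⁵))^(1/4) = 2.63×10³ K.

T ≈ 2.63×10³ K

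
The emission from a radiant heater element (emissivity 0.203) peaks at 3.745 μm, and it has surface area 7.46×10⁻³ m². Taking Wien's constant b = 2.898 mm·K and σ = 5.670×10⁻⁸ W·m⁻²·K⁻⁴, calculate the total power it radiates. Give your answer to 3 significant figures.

Wien's law: T = b/λ_max = 2.898×10⁻³/3.745×10⁻⁶ = 773.832 K.
Area A = 7.46×10⁻³ m².
Then P = εσAT⁴ = 0.203×5.670×10⁻⁸×7.46×10⁻³×(773.832)⁴ = 30.8 W.

P ≈ 30.8 W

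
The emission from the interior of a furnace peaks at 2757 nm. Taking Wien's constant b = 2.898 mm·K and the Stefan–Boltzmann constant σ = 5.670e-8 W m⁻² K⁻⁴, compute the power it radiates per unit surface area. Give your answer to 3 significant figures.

I ≈ 6.92×10⁴ W/m²

Wien's law: T = b/λ_max = 2.898×10⁻³/2.757×10⁻⁶ = 1051.14 K.
Then I = σT⁴ = 5.670×10⁻⁸×(1051.14)⁴ = 6.92×10⁴ W/m².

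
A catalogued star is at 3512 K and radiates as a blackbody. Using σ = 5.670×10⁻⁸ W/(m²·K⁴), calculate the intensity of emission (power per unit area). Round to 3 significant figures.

I ≈ 8.63×10⁶ W/m²

Stefan–Boltzmann: I = σT⁴ = 5.670×10⁻⁸ × (3512)⁴ = 8.63×10⁶ W/m².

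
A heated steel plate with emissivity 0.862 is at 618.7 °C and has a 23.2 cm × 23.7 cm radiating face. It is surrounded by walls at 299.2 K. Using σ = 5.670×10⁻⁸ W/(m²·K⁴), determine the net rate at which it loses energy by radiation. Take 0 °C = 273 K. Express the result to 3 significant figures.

Net loss ≈ 1.68×10³ W

T = 618.7 °C + 273 = 891.7 K.
Area A = 0.232 × 0.237 = 0.054984 m².
Net radiated power P_net = εσA(T⁴ − T₀⁴) = 0.862×5.670×10⁻⁸×0.054984×(891.7⁴ − 299.2⁴).
T⁴ − T₀⁴ = 6.32230×10¹¹ − 8.01394×10⁹ = 6.24216×10¹¹ K⁴, so P_net = 1.68×10³ W.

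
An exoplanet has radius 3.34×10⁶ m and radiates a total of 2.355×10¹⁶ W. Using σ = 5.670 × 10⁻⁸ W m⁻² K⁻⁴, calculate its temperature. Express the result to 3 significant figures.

Surface area A = 4πR² = 4π(3.34×10⁶ m)² = 1.40185×10¹⁴ m².
P = σAT⁴ ⇒ T = (P/(σA))^(1/4) = (2.355×10¹⁶/(5.670×10⁻⁸×1.40185×10¹⁴))^(1/4) = 233 K.

T ≈ 233 K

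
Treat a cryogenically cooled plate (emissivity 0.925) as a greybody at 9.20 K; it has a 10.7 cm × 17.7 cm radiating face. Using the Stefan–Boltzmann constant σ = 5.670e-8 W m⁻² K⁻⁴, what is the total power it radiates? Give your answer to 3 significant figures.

P ≈ 7.12×10⁻⁶ W

Area A = 0.107 × 0.177 = 0.018939 m².
P = εσAT⁴ = 0.925 × 5.670×10⁻⁸ × 0.018939 × (9.20)⁴ = 7.12×10⁻⁶ W.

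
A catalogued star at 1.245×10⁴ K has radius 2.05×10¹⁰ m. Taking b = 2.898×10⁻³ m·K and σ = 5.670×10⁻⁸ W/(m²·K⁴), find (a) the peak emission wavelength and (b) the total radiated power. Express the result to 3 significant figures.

(a) λ_max = b/T = 2.898×10⁻³/1.245×10⁴ = 2.328×10⁻⁷ m = 233 nm.
Surface area A = 4πR² = 4π(2.05×10¹⁰ m)² = 5.28102×10²¹ m².
(b) P = σAT⁴ = 5.670×10⁻⁸×5.28102×10²¹×(1.245×10⁴)⁴ = 7.19×10³⁰ W.

λ_max ≈ 233 nm; P ≈ 7.19×10³⁰ W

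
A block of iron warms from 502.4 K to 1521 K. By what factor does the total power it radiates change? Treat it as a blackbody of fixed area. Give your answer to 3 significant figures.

P ∝ T⁴, so P₂/P₁ = (T₂/T₁)⁴ = (1521/502.4)⁴ = (3.02747)⁴ = 84.0.

P₂/P₁ ≈ 84.0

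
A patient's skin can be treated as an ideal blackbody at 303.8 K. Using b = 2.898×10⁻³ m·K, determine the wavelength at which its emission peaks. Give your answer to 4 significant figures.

Wien's displacement law: λ_max = b/T = (2.898×10⁻³ m·K)/(303.8 K) = 9.5392×10⁻⁶ m.
That is 9.539 μm, in the infrared range.

λ_max ≈ 9.539 μm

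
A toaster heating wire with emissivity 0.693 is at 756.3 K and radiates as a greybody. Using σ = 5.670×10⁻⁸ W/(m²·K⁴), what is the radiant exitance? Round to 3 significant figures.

I ≈ 1.29×10⁴ W/m²

Stefan–Boltzmann: I = εσT⁴ = 0.693 × 5.670×10⁻⁸ × (756.3)⁴ = 1.29×10⁴ W/m².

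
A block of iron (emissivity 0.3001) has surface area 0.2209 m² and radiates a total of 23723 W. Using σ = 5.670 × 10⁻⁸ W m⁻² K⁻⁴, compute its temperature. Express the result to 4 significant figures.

Area A = 0.2209 m².
P = εσAT⁴ ⇒ T = (P/(εσA))^(1/4) = (23723/(0.3001×5.670×10⁻⁸×0.2209))^(1/4) = 1585 K.

T ≈ 1585 K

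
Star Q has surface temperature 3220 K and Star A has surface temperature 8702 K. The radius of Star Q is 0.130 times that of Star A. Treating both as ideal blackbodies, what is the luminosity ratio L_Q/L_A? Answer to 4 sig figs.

L_Q/L_A ≈ 3.168×10⁻⁴

L ∝ R²T⁴, so L_Q/L_A = (R_Q/R_A)²(T_Q/T_A)⁴ = (0.130)² × (3220/8702)⁴ = 0.0169 × 0.0187477 = 3.168×10⁻⁴.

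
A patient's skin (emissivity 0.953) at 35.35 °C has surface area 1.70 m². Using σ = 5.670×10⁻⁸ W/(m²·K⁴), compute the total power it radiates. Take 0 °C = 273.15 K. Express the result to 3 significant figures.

T = 35.35 °C + 273.15 = 308.50 K.
Area A = 1.70 m².
P = εσAT⁴ = 0.953 × 5.670×10⁻⁸ × 1.70 × (308.50)⁴ = 832 W.

P ≈ 832 W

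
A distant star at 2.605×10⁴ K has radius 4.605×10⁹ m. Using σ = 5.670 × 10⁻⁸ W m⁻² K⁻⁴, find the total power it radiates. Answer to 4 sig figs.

Surface area A = 4πR² = 4π(4.605×10⁹ m)² = 2.66483×10²⁰ m².
P = σAT⁴ = 5.670×10⁻⁸ × 2.66483×10²⁰ × (2.605×10⁴)⁴ = 6.958×10³⁰ W.

P ≈ 6.958×10³⁰ W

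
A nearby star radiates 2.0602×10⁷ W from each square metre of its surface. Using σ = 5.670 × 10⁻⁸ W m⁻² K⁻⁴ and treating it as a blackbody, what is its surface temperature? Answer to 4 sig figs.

T ≈ 4366 K

I = σT⁴, so T = (I/σ)^(1/4) = (2.0602×10⁷/(5.670×10⁻⁸))^(1/4) = 4366 K.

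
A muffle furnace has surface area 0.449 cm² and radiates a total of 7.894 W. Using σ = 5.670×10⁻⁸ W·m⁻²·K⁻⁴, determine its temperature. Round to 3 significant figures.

T ≈ 1.33×10³ K

Area A = 0.449 cm² = 4.49×10⁻⁵ m².
P = σAT⁴ ⇒ T = (P/(σA))^(1/4) = (7.894/(5.670×10⁻⁸×4.49×10⁻⁵))^(1/4) = 1.33×10³ K.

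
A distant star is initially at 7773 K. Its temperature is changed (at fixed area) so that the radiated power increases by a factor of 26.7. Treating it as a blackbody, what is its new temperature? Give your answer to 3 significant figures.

T₂ ≈ 1.77×10⁴ K

P ∝ T⁴, so T₂/T₁ = (P₂/P₁)^(1/4) = (26.7)^(1/4) = 2.27315.
T₂ = 7773 × 2.27315 = 1.77×10⁴ K.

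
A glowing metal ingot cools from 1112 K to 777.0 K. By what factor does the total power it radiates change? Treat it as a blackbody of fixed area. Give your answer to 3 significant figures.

P ∝ T⁴, so P₂/P₁ = (T₂/T₁)⁴ = (777.0/1112)⁴ = (0.698741)⁴ = 0.238.

P₂/P₁ ≈ 0.238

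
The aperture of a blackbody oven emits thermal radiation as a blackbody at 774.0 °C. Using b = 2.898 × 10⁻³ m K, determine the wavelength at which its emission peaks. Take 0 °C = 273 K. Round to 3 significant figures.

T = 774.0 °C + 273 = 1047.0 K.
Wien's displacement law: λ_max = b/T = (2.898×10⁻³ m·K)/(1047.0 K) = 2.768×10⁻⁶ m.
That is 2.77×10³ nm, in the infrared range.

λ_max ≈ 2.77×10³ nm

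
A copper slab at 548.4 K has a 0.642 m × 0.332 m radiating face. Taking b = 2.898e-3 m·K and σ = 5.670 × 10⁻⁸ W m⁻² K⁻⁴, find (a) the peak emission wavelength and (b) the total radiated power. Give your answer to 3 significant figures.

(a) λ_max = b/T = 2.898×10⁻³/548.4 = 5.284×10⁻⁶ m = 5.28 μm.
Area A = 0.642 × 0.332 = 0.213144 m².
(b) P = σAT⁴ = 5.670×10⁻⁸×0.213144×(548.4)⁴ = 1.09×10³ W.

λ_max ≈ 5.28 μm; P ≈ 1.09×10³ W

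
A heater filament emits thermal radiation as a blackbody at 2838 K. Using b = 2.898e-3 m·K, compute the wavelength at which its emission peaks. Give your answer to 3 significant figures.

λ_max ≈ 1.02 μm

Wien's displacement law: λ_max = b/T = (2.898×10⁻³ m·K)/(2838 K) = 1.021×10⁻⁶ m.
That is 1.02 μm, in the infrared range.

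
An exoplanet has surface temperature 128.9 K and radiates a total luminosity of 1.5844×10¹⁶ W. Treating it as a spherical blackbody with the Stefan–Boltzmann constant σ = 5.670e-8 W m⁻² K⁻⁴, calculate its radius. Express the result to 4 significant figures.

L = 4πR²σT⁴ ⇒ R = √(L/(4πσT⁴)).
σT⁴ = 15.6529 W/m², so R = √(1.5844×10¹⁶/(4π×15.6529)) = 8.975×10⁶ m.

R ≈ 8.975×10⁶ m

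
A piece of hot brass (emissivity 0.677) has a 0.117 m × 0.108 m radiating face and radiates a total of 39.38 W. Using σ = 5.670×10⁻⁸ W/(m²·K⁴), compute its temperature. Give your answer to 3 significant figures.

T ≈ 534 K

Area A = 0.117 × 0.108 = 0.012636 m².
P = εσAT⁴ ⇒ T = (P/(εσA))^(1/4) = (39.38/(0.677×5.670×10⁻⁸×0.012636))^(1/4) = 534 K.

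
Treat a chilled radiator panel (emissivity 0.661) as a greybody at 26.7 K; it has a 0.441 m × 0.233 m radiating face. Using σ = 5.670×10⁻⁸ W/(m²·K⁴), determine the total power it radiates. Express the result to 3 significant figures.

P ≈ 1.96×10⁻³ W

Area A = 0.441 × 0.233 = 0.102753 m².
P = εσAT⁴ = 0.661 × 5.670×10⁻⁸ × 0.102753 × (26.7)⁴ = 1.96×10⁻³ W.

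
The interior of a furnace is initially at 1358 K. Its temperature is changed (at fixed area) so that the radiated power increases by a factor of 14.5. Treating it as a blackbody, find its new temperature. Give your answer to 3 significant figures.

T₂ ≈ 2.65×10³ K

P ∝ T⁴, so T₂/T₁ = (P₂/P₁)^(1/4) = (14.5)^(1/4) = 1.95138.
T₂ = 1358 × 1.95138 = 2.65×10³ K.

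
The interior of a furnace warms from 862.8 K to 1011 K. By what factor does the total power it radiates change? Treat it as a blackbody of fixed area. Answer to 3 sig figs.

P₂/P₁ ≈ 1.89

P ∝ T⁴, so P₂/P₁ = (T₂/T₁)⁴ = (1011/862.8)⁴ = (1.17177)⁴ = 1.89.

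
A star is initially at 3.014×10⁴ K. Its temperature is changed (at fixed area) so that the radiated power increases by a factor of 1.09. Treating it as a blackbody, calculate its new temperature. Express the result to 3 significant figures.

P ∝ T⁴, so T₂/T₁ = (P₂/P₁)^(1/4) = (1.09)^(1/4) = 1.02178.
T₂ = 3.014×10⁴ × 1.02178 = 3.08×10⁴ K.

T₂ ≈ 3.08×10⁴ K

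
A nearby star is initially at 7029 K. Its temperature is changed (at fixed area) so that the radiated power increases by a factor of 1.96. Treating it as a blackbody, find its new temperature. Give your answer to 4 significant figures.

T₂ ≈ 8317 K

P ∝ T⁴, so T₂/T₁ = (P₂/P₁)^(1/4) = (1.96)^(1/4) = 1.18322.
T₂ = 7029 × 1.18322 = 8317 K.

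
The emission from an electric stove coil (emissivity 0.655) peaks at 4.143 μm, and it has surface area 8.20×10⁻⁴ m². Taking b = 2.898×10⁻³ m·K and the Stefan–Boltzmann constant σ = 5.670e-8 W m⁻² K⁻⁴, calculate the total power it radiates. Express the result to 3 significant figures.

Wien's law: T = b/λ_max = 2.898×10⁻³/4.143×10⁻⁶ = 699.493 K.
Area A = 8.20×10⁻⁴ m².
Then P = εσAT⁴ = 0.655×5.670×10⁻⁸×8.20×10⁻⁴×(699.493)⁴ = 7.29 W.

P ≈ 7.29 W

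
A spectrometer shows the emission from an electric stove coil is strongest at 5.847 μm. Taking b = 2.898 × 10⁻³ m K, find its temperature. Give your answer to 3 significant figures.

T ≈ 496 K

Wien's law gives T = b/λ_max = (2.898×10⁻³ m·K)/(5.847×10⁻⁶ m) = 496 K.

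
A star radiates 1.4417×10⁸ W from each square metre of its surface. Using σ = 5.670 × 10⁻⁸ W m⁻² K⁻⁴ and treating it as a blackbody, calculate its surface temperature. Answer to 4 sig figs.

I = σT⁴, so T = (I/σ)^(1/4) = (1.4417×10⁸/(5.670×10⁻⁸))^(1/4) = 7101 K.

T ≈ 7101 K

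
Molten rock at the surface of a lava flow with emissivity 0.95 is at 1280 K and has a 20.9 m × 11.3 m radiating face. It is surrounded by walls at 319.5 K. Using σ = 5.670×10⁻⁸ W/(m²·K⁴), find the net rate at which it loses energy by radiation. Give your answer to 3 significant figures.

Net loss ≈ 3.40×10⁷ W

Area A = 20.9 × 11.3 = 236.17 m².
Net radiated power P_net = εσA(T⁴ − T₀⁴) = 0.95×5.670×10⁻⁸×236.17×(1280⁴ − 319.5⁴).
T⁴ − T₀⁴ = 2.68435×10¹² − 1.04204×10¹⁰ = 2.67393×10¹² K⁴, so P_net = 3.40×10⁷ W.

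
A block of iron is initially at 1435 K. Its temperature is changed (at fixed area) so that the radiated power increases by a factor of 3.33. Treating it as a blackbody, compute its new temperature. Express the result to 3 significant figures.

T₂ ≈ 1.94×10³ K

P ∝ T⁴, so T₂/T₁ = (P₂/P₁)^(1/4) = (3.33)^(1/4) = 1.35086.
T₂ = 1435 × 1.35086 = 1.94×10³ K.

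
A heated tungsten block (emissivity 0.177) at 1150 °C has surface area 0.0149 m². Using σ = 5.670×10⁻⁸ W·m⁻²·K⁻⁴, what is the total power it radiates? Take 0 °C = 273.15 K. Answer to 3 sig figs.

T = 1150 °C + 273.15 = 1423.15 K.
Area A = 0.0149 m².
P = εσAT⁴ = 0.177 × 5.670×10⁻⁸ × 0.0149 × (1423.15)⁴ = 613 W.

P ≈ 613 W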